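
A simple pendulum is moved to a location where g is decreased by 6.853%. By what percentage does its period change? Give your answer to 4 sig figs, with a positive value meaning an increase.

T ∝ 1/√g, so T'/T = 1/√(0.93147) = 1.0361.
Percentage change in T = (1.0361 − 1) × 100% = 3.613%.

3.613%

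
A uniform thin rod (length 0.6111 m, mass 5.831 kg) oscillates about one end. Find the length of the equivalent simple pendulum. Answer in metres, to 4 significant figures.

0.4074 m

The equivalent simple-pendulum length is L_eq = I/(md), where I is about the pivot and d = 0.30555 m.
I_cm = (1/12)mL² = 0.18146 kg·m², so I = I_cm + md² = 0.18146 + 0.54439 = 0.72585 kg·m².
L_eq = 0.72585/(5.831 × 0.30555) = 0.4074 m.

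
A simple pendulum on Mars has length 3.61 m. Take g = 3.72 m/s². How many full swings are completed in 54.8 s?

8

T = 2π√(L/g) = 2π√(3.61/3.72) = 6.190 s.
Number of complete oscillations = ⌊54.8/6.190⌋ = ⌊8.854⌋ = 8.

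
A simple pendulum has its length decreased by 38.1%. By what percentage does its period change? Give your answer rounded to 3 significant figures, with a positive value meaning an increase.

T ∝ √L, so T'/T = √(0.6190) = 0.7868.
Percentage change in T = (0.7868 − 1) × 100% = -21.3%.

-21.3%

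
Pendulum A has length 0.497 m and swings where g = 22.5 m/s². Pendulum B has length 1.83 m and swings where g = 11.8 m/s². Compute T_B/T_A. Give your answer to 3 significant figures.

T = 2π√(L/g), so T_B/T_A = √((L_B/g_B)/(L_A/g_A)) = √((1.83/11.8)/(0.497/22.5)) = 2.65.

2.65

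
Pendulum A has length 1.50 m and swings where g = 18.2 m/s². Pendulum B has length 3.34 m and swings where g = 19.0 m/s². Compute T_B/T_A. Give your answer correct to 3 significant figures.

1.46

T = 2π√(L/g), so T_B/T_A = √((L_B/g_B)/(L_A/g_A)) = √((3.34/19.0)/(1.50/18.2)) = 1.46.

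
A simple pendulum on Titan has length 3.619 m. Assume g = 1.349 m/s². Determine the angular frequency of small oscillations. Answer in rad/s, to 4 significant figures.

ω = √(g/L) = √(1.349/3.619) = 0.6105 rad/s.

0.6105 rad/s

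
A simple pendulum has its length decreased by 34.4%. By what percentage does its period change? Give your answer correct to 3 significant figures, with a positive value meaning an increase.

-19.0%

T ∝ √L, so T'/T = √(0.6560) = 0.8099.
Percentage change in T = (0.8099 − 1) × 100% = -19.0%.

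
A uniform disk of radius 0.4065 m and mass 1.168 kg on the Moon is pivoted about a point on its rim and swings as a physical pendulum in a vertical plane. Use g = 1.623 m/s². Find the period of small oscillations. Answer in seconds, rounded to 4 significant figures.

3.851 s

I_cm = ½mr² = 0.096501 kg·m². The pivot is at distance d = 0.4065 m from the centre of mass.
By the parallel-axis theorem, I = I_cm + md² = 0.096501 + 0.19300 = 0.28950 kg·m².
T = 2π√(I/(mgd)) = 2π√(0.28950/(1.168 × 1.623 × 0.4065)) = 3.851 s.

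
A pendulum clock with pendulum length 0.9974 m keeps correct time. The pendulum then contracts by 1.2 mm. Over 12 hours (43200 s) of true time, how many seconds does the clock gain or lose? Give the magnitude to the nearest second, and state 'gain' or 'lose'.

gain 26 s

T ∝ √L, so T'/T = √(0.99620/0.9974) = 0.999398.
In 43200 s of true time the clock registers 43200/0.999398 = 43226.0 s, so it gains 26 s.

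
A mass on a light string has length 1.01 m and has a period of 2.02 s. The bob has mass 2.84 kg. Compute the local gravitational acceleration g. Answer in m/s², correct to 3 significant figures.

9.77 m/s²

From T = 2π√(L/g), g = 4π²L/T² = 4π² × 1.01/2.020² = 9.77 m/s².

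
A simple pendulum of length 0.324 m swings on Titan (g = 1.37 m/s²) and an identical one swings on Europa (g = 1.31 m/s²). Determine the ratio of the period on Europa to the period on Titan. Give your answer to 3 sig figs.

1.02

T ∝ 1/√g, so T₂/T₁ = √(g₁/g₂) = √(1.37/1.31) = 1.02.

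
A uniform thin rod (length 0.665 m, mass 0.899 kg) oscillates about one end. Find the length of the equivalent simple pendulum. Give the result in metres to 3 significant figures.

The equivalent simple-pendulum length is L_eq = I/(md), where I is about the pivot and d = 0.3325 m.
I_cm = (1/12)mL² = 0.03313 kg·m², so I = I_cm + md² = 0.03313 + 0.09939 = 0.1325 kg·m².
L_eq = 0.1325/(0.899 × 0.3325) = 0.443 m.

0.443 m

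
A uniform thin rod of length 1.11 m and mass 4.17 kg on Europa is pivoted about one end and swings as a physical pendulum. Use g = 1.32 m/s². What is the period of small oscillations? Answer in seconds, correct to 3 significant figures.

For a physical pendulum T = 2π√(I/(mgd)), with d = 0.5550 m from pivot to centre of mass.
I_cm = mL²/12 = 4.17 × 1.11²/12 = 0.4282 kg·m²; I = I_cm + md² = 0.4282 + 4.17 × 0.5550² = 1.713 kg·m².
T = 2π√(1.713/(4.17 × 1.32 × 0.5550)) = 4.70 s.

4.70 s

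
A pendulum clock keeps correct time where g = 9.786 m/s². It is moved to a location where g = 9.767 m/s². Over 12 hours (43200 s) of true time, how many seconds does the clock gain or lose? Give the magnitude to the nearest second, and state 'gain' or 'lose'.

The clock's period scales as T ∝ 1/√g, so T'/T = √(9.786/9.767) = 1.00097.
In 43200 s of true time the clock registers 43200/1.00097 = 43158.0 s, so it loses 42 s.

lose 42 s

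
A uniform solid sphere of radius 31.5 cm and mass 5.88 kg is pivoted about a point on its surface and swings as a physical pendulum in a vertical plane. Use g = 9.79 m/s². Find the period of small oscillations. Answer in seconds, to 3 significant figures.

I_cm = (2/5)mr² = 0.2334 kg·m². The pivot is at distance d = 0.315 m from the centre of mass.
By the parallel-axis theorem, I = I_cm + md² = 0.2334 + 0.5834 = 0.8168 kg·m².
T = 2π√(I/(mgd)) = 2π√(0.8168/(5.88 × 9.79 × 0.315)) = 1.33 s.

1.33 s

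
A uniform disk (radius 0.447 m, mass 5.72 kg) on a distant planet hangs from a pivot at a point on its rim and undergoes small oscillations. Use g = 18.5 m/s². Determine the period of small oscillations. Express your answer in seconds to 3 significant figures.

I_cm = ½mr² = 0.5715 kg·m². The pivot is at distance d = 0.447 m from the centre of mass.
By the parallel-axis theorem, I = I_cm + md² = 0.5715 + 1.143 = 1.714 kg·m².
T = 2π√(I/(mgd)) = 2π√(1.714/(5.72 × 18.5 × 0.447)) = 1.20 s.

1.20 s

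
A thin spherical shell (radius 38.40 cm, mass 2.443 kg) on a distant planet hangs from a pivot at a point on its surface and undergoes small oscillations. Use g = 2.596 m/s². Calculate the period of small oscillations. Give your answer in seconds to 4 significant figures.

I_cm = (2/3)mr² = 0.24016 kg·m². The pivot is at distance d = 0.3840 m from the centre of mass.
By the parallel-axis theorem, I = I_cm + md² = 0.24016 + 0.36024 = 0.60039 kg·m².
T = 2π√(I/(mgd)) = 2π√(0.60039/(2.443 × 2.596 × 0.3840)) = 3.120 s.

3.120 s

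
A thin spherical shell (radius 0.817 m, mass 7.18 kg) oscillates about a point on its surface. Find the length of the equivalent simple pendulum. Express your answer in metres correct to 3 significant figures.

1.36 m

The equivalent simple-pendulum length is L_eq = I/(md), where I is about the pivot and d = 0.8170 m.
I_cm = (2/3)mR² = 3.195 kg·m², so I = I_cm + md² = 3.195 + 4.793 = 7.988 kg·m².
L_eq = 7.988/(7.18 × 0.8170) = 1.36 m.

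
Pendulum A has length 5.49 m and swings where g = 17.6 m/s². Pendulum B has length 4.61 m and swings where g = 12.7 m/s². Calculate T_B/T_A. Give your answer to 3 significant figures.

T = 2π√(L/g), so T_B/T_A = √((L_B/g_B)/(L_A/g_A)) = √((4.61/12.7)/(5.49/17.6)) = 1.08.

1.08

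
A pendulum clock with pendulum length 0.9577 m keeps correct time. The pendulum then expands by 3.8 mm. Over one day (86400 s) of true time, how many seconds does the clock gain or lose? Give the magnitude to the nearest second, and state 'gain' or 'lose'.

lose 171 s

T ∝ √L, so T'/T = √(0.96150/0.9577) = 1.00198.
In 86400 s of true time the clock registers 86400/1.00198 = 86229.1 s, so it loses 171 s.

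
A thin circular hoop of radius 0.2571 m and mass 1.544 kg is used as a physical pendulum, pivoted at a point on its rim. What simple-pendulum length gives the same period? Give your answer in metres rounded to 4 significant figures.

0.5142 m

The equivalent simple-pendulum length is L_eq = I/(md), where I is about the pivot and d = 0.25710 m.
I_cm = mR² = 0.10206 kg·m², so I = I_cm + md² = 0.10206 + 0.10206 = 0.20412 kg·m².
L_eq = 0.20412/(1.544 × 0.25710) = 0.5142 m.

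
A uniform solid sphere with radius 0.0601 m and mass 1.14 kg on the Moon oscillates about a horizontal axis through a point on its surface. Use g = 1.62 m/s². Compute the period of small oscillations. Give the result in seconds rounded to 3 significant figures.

1.43 s

I_cm = (2/5)mr² = 0.001647 kg·m². The pivot is at distance d = 0.0601 m from the centre of mass.
By the parallel-axis theorem, I = I_cm + md² = 0.001647 + 0.004118 = 0.005765 kg·m².
T = 2π√(I/(mgd)) = 2π√(0.005765/(1.14 × 1.62 × 0.0601)) = 1.43 s.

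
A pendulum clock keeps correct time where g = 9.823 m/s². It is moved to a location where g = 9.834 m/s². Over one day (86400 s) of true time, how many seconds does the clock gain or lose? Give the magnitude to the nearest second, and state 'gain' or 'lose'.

The clock's period scales as T ∝ 1/√g, so T'/T = √(9.823/9.834) = 0.999441.
In 86400 s of true time the clock registers 86400/0.999441 = 86448.4 s, so it gains 48 s.

gain 48 s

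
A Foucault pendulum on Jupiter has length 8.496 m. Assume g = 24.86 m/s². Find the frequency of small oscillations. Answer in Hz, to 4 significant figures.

0.2722 Hz

T = 2π√(L/g) = 2π√(8.496/24.86) = 3.6731 s, so f = 1/T = 0.2722 Hz.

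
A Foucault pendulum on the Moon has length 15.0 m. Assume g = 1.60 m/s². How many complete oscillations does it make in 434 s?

22

T = 2π√(L/g) = 2π√(15.0/1.60) = 19.24 s.
Number of complete oscillations = ⌊434/19.24⌋ = ⌊22.56⌋ = 22.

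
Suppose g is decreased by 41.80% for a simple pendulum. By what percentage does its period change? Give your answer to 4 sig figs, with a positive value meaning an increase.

31.08%

T ∝ 1/√g, so T'/T = 1/√(0.58200) = 1.3108.
Percentage change in T = (1.3108 − 1) × 100% = 31.08%.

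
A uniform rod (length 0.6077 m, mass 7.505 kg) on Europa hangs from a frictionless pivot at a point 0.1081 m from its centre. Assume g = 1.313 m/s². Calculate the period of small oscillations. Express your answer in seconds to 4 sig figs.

3.437 s

For a physical pendulum T = 2π√(I/(mgd)), with d = 0.10810 m from pivot to centre of mass.
I_cm = mL²/12 = 7.505 × 0.6077²/12 = 0.23097 kg·m²; I = I_cm + md² = 0.23097 + 7.505 × 0.10810² = 0.31867 kg·m².
T = 2π√(0.31867/(7.505 × 1.313 × 0.10810)) = 3.437 s.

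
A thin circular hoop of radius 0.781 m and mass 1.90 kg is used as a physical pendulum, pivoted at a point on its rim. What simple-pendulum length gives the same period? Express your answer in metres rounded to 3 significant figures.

The equivalent simple-pendulum length is L_eq = I/(md), where I is about the pivot and d = 0.7810 m.
I_cm = mR² = 1.159 kg·m², so I = I_cm + md² = 1.159 + 1.159 = 2.318 kg·m².
L_eq = 2.318/(1.90 × 0.7810) = 1.56 m.

1.56 m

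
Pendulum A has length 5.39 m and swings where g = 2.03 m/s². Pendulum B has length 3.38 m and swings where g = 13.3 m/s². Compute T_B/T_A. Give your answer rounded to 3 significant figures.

0.309

T = 2π√(L/g), so T_B/T_A = √((L_B/g_B)/(L_A/g_A)) = √((3.38/13.3)/(5.39/2.03)) = 0.309.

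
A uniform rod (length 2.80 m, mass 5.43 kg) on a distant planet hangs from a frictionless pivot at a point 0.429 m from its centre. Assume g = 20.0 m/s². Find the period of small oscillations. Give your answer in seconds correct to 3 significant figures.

For a physical pendulum T = 2π√(I/(mgd)), with d = 0.4290 m from pivot to centre of mass.
I_cm = mL²/12 = 5.43 × 2.80²/12 = 3.548 kg·m²; I = I_cm + md² = 3.548 + 5.43 × 0.4290² = 4.547 kg·m².
T = 2π√(4.547/(5.43 × 20.0 × 0.4290)) = 1.96 s.

1.96 s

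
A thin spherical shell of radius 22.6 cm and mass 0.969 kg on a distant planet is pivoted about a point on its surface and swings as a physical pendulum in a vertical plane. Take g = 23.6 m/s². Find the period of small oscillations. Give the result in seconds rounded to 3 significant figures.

0.794 s

I_cm = (2/3)mr² = 0.03300 kg·m². The pivot is at distance d = 0.226 m from the centre of mass.
By the parallel-axis theorem, I = I_cm + md² = 0.03300 + 0.04949 = 0.08249 kg·m².
T = 2π√(I/(mgd)) = 2π√(0.08249/(0.969 × 23.6 × 0.226)) = 0.794 s.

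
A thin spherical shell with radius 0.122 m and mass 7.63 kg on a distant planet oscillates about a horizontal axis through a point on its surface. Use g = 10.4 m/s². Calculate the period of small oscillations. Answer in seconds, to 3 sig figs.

0.879 s

I_cm = (2/3)mr² = 0.07571 kg·m². The pivot is at distance d = 0.122 m from the centre of mass.
By the parallel-axis theorem, I = I_cm + md² = 0.07571 + 0.1136 = 0.1893 kg·m².
T = 2π√(I/(mgd)) = 2π√(0.1893/(7.63 × 10.4 × 0.122)) = 0.879 s.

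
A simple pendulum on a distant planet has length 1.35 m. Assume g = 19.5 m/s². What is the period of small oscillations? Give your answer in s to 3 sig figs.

T = 2π√(L/g) = 2π√(1.35/19.5) = 2π × 0.2631 = 1.65 s.

1.65 s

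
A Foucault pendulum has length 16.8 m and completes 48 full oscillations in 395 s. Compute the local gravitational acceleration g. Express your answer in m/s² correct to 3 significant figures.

T = 395/48 = 8.229 s.
From T = 2π√(L/g), g = 4π²L/T² = 4π² × 16.8/8.229² = 9.79 m/s².

9.79 m/s²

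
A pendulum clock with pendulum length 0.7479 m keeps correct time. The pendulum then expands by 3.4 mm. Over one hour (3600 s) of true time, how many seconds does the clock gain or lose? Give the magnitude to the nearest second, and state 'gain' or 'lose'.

T ∝ √L, so T'/T = √(0.75130/0.7479) = 1.00227.
In 3600 s of true time the clock registers 3600/1.00227 = 3591.8 s, so it loses 8 s.

lose 8 s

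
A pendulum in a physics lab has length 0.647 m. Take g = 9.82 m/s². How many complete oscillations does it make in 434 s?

269

T = 2π√(L/g) = 2π√(0.647/9.82) = 1.613 s.
Number of complete oscillations = ⌊434/1.613⌋ = ⌊269.1⌋ = 269.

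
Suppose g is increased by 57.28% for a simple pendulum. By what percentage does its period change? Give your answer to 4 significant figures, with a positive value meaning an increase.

-20.26%

T ∝ 1/√g, so T'/T = 1/√(1.5728) = 0.79738.
Percentage change in T = (0.79738 − 1) × 100% = -20.26%.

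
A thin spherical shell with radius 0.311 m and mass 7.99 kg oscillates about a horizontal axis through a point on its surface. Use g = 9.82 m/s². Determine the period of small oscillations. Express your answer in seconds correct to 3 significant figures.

1.44 s

I_cm = (2/3)mr² = 0.5152 kg·m². The pivot is at distance d = 0.311 m from the centre of mass.
By the parallel-axis theorem, I = I_cm + md² = 0.5152 + 0.7728 = 1.288 kg·m².
T = 2π√(I/(mgd)) = 2π√(1.288/(7.99 × 9.82 × 0.311)) = 1.44 s.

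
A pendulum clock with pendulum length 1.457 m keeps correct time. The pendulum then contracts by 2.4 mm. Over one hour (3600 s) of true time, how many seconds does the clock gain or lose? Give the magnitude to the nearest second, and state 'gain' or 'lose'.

gain 3 s

T ∝ √L, so T'/T = √(1.45460/1.457) = 0.999176.
In 3600 s of true time the clock registers 3600/0.999176 = 3603.0 s, so it gains 3 s.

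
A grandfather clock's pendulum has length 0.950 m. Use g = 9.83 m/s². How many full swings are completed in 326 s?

166

T = 2π√(L/g) = 2π√(0.950/9.83) = 1.953 s.
Number of complete oscillations = ⌊326/1.953⌋ = ⌊166.9⌋ = 166.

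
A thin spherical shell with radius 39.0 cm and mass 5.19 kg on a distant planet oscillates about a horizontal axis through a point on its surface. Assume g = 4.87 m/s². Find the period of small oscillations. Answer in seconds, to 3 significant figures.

2.30 s

I_cm = (2/3)mr² = 0.5263 kg·m². The pivot is at distance d = 0.390 m from the centre of mass.
By the parallel-axis theorem, I = I_cm + md² = 0.5263 + 0.7894 = 1.316 kg·m².
T = 2π√(I/(mgd)) = 2π√(1.316/(5.19 × 4.87 × 0.390)) = 2.30 s.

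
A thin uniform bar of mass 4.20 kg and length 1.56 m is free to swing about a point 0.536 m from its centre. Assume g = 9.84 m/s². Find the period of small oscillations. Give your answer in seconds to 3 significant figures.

1.92 s

For a physical pendulum T = 2π√(I/(mgd)), with d = 0.5360 m from pivot to centre of mass.
I_cm = mL²/12 = 4.20 × 1.56²/12 = 0.8518 kg·m²; I = I_cm + md² = 0.8518 + 4.20 × 0.5360² = 2.058 kg·m².
T = 2π√(2.058/(4.20 × 9.84 × 0.5360)) = 1.92 s.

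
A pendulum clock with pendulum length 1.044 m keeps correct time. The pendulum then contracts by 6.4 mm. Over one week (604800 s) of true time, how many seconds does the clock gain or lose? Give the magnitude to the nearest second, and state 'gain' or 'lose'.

T ∝ √L, so T'/T = √(1.03760/1.044) = 0.996930.
In 604800 s of true time the clock registers 604800/0.996930 = 606662.4 s, so it gains 1862 s.

gain 1862 s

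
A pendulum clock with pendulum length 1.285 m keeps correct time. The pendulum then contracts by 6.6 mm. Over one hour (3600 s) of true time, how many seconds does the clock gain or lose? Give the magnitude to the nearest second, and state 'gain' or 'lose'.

T ∝ √L, so T'/T = √(1.27840/1.285) = 0.997429.
In 3600 s of true time the clock registers 3600/0.997429 = 3609.3 s, so it gains 9 s.

gain 9 s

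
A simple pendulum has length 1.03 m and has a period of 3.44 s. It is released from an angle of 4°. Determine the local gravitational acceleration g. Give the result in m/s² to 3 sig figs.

3.44 m/s²

From T = 2π√(L/g), g = 4π²L/T² = 4π² × 1.03/3.440² = 3.44 m/s².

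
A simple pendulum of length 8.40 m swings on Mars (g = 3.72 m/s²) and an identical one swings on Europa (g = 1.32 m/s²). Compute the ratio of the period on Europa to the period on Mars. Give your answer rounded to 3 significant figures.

T ∝ 1/√g, so T₂/T₁ = √(g₁/g₂) = √(3.72/1.32) = 1.68.

1.68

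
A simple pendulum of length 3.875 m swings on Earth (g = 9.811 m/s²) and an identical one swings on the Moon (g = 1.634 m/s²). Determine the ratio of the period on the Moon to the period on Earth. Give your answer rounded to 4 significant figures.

2.450

T ∝ 1/√g, so T₂/T₁ = √(g₁/g₂) = √(9.811/1.634) = 2.450.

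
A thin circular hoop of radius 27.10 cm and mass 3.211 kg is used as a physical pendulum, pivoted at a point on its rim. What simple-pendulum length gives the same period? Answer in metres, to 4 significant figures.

The equivalent simple-pendulum length is L_eq = I/(md), where I is about the pivot and d = 0.27100 m.
I_cm = mR² = 0.23582 kg·m², so I = I_cm + md² = 0.23582 + 0.23582 = 0.47164 kg·m².
L_eq = 0.47164/(3.211 × 0.27100) = 0.5420 m.

0.5420 m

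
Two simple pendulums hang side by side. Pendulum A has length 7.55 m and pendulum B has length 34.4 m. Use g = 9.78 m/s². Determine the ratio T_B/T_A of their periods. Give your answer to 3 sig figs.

2.13

T ∝ √L, so T_B/T_A = √(L_B/L_A) = √(34.4/7.55) = 2.13.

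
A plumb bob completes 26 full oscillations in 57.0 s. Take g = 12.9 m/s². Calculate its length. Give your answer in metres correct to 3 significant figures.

1.57 m

T = 57.0/26 = 2.192 s.
From T = 2π√(L/g), L = gT²/(4π²) = 12.9 × 2.192²/(4π²) = 1.57 m.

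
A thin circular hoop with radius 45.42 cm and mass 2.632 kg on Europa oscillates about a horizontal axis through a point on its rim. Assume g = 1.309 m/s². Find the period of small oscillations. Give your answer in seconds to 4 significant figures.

I_cm = mr² = 0.54298 kg·m². The pivot is at distance d = 0.4542 m from the centre of mass.
By the parallel-axis theorem, I = I_cm + md² = 0.54298 + 0.54298 = 1.0860 kg·m².
T = 2π√(I/(mgd)) = 2π√(1.0860/(2.632 × 1.309 × 0.4542)) = 5.234 s.

5.234 s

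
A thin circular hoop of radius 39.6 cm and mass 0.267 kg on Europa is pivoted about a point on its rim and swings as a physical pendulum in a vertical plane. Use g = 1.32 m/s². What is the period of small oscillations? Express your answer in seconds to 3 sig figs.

4.87 s

I_cm = mr² = 0.04187 kg·m². The pivot is at distance d = 0.396 m from the centre of mass.
By the parallel-axis theorem, I = I_cm + md² = 0.04187 + 0.04187 = 0.08374 kg·m².
T = 2π√(I/(mgd)) = 2π√(0.08374/(0.267 × 1.32 × 0.396)) = 4.87 s.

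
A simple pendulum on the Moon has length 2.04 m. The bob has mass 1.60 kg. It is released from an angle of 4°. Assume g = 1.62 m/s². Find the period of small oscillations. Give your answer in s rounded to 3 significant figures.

7.05 s

T = 2π√(L/g) = 2π√(2.04/1.62) = 2π × 1.122 = 7.05 s.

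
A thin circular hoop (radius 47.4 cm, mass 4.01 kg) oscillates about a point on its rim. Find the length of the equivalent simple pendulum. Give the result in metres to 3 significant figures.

0.948 m

The equivalent simple-pendulum length is L_eq = I/(md), where I is about the pivot and d = 0.4740 m.
I_cm = mR² = 0.9010 kg·m², so I = I_cm + md² = 0.9010 + 0.9010 = 1.802 kg·m².
L_eq = 1.802/(4.01 × 0.4740) = 0.948 m.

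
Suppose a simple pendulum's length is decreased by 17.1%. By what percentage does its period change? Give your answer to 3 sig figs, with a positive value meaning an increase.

-8.95%

T ∝ √L, so T'/T = √(0.8290) = 0.9105.
Percentage change in T = (0.9105 − 1) × 100% = -8.95%.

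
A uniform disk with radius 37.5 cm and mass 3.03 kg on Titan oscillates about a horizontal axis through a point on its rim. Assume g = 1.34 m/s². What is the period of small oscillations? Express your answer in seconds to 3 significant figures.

4.07 s

I_cm = ½mr² = 0.2130 kg·m². The pivot is at distance d = 0.375 m from the centre of mass.
By the parallel-axis theorem, I = I_cm + md² = 0.2130 + 0.4261 = 0.6391 kg·m².
T = 2π√(I/(mgd)) = 2π√(0.6391/(3.03 × 1.34 × 0.375)) = 4.07 s.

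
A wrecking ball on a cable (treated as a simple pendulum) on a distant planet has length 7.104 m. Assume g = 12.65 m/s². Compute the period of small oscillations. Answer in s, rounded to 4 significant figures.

4.709 s

T = 2π√(L/g) = 2π√(7.104/12.65) = 2π × 0.74939 = 4.709 s.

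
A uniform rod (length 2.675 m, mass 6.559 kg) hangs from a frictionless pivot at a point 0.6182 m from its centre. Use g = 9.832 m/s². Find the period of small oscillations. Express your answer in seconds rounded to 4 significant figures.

2.521 s

For a physical pendulum T = 2π√(I/(mgd)), with d = 0.61820 m from pivot to centre of mass.
I_cm = mL²/12 = 6.559 × 2.675²/12 = 3.9111 kg·m²; I = I_cm + md² = 3.9111 + 6.559 × 0.61820² = 6.4178 kg·m².
T = 2π√(6.4178/(6.559 × 9.832 × 0.61820)) = 2.521 s.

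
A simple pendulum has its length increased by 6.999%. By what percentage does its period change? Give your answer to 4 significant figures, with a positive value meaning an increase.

3.440%

T ∝ √L, so T'/T = √(1.0700) = 1.0344.
Percentage change in T = (1.0344 − 1) × 100% = 3.440%.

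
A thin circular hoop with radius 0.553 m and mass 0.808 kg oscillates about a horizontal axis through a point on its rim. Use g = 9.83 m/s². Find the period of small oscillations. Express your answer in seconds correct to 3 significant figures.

2.11 s

I_cm = mr² = 0.2471 kg·m². The pivot is at distance d = 0.553 m from the centre of mass.
By the parallel-axis theorem, I = I_cm + md² = 0.2471 + 0.2471 = 0.4942 kg·m².
T = 2π√(I/(mgd)) = 2π√(0.4942/(0.808 × 9.83 × 0.553)) = 2.11 s.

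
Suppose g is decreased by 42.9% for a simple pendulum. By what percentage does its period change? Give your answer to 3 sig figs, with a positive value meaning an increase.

T ∝ 1/√g, so T'/T = 1/√(0.5710) = 1.323.
Percentage change in T = (1.323 − 1) × 100% = 32.3%.

32.3%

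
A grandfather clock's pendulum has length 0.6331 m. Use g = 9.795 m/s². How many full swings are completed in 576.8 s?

T = 2π√(L/g) = 2π√(0.6331/9.795) = 1.5974 s.
Number of complete oscillations = ⌊576.8/1.5974⌋ = ⌊361.09⌋ = 361.

361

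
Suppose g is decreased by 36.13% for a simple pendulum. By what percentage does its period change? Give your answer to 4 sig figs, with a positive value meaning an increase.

T ∝ 1/√g, so T'/T = 1/√(0.63870) = 1.2513.
Percentage change in T = (1.2513 − 1) × 100% = 25.13%.

25.13%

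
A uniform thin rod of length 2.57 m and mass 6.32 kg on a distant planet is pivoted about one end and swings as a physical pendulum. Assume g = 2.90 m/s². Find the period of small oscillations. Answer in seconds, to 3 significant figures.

4.83 s

For a physical pendulum T = 2π√(I/(mgd)), with d = 1.285 m from pivot to centre of mass.
I_cm = mL²/12 = 6.32 × 2.57²/12 = 3.479 kg·m²; I = I_cm + md² = 3.479 + 6.32 × 1.285² = 13.91 kg·m².
T = 2π√(13.91/(6.32 × 2.90 × 1.285)) = 4.83 s.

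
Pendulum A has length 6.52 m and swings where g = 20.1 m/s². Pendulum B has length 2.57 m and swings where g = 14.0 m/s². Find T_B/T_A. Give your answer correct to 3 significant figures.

0.752

T = 2π√(L/g), so T_B/T_A = √((L_B/g_B)/(L_A/g_A)) = √((2.57/14.0)/(6.52/20.1)) = 0.752.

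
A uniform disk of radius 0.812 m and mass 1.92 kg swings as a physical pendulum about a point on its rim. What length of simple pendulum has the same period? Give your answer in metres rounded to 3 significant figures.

The equivalent simple-pendulum length is L_eq = I/(md), where I is about the pivot and d = 0.8120 m.
I_cm = ½mR² = 0.6330 kg·m², so I = I_cm + md² = 0.6330 + 1.266 = 1.899 kg·m².
L_eq = 1.899/(1.92 × 0.8120) = 1.22 m.

1.22 m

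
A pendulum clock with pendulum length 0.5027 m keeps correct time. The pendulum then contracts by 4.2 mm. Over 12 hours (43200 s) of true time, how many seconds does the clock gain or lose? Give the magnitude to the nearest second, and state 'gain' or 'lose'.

T ∝ √L, so T'/T = √(0.49850/0.5027) = 0.995814.
In 43200 s of true time the clock registers 43200/0.995814 = 43381.6 s, so it gains 182 s.

gain 182 s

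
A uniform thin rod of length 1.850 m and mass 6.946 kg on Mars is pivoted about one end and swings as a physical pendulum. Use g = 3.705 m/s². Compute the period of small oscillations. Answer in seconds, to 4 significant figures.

3.625 s

For a physical pendulum T = 2π√(I/(mgd)), with d = 0.92500 m from pivot to centre of mass.
I_cm = mL²/12 = 6.946 × 1.850²/12 = 1.9811 kg·m²; I = I_cm + md² = 1.9811 + 6.946 × 0.92500² = 7.9242 kg·m².
T = 2π√(7.9242/(6.946 × 3.705 × 0.92500)) = 3.625 s.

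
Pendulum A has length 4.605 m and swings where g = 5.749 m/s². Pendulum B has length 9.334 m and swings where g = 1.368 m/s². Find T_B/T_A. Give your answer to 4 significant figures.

T = 2π√(L/g), so T_B/T_A = √((L_B/g_B)/(L_A/g_A)) = √((9.334/1.368)/(4.605/5.749)) = 2.919.

2.919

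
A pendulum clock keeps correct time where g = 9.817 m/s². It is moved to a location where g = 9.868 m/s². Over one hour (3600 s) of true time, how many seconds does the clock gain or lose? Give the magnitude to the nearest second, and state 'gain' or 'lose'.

The clock's period scales as T ∝ 1/√g, so T'/T = √(9.817/9.868) = 0.997413.
In 3600 s of true time the clock registers 3600/0.997413 = 3609.3 s, so it gains 9 s.

gain 9 s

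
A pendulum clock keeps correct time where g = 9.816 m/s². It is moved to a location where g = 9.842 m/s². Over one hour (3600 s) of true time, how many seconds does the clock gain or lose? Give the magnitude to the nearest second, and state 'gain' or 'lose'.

The clock's period scales as T ∝ 1/√g, so T'/T = √(9.816/9.842) = 0.998678.
In 3600 s of true time the clock registers 3600/0.998678 = 3604.8 s, so it gains 5 s.

gain 5 s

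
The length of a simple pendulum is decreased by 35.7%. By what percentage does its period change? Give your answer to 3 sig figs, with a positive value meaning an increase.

-19.8%

T ∝ √L, so T'/T = √(0.6430) = 0.8019.
Percentage change in T = (0.8019 − 1) × 100% = -19.8%.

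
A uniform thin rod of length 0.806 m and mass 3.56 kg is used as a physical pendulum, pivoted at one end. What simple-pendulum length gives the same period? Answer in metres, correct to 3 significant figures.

The equivalent simple-pendulum length is L_eq = I/(md), where I is about the pivot and d = 0.4030 m.
I_cm = (1/12)mL² = 0.1927 kg·m², so I = I_cm + md² = 0.1927 + 0.5782 = 0.7709 kg·m².
L_eq = 0.7709/(3.56 × 0.4030) = 0.537 m.

0.537 m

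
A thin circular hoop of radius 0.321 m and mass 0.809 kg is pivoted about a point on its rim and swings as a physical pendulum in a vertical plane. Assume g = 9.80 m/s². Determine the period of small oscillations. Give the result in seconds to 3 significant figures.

I_cm = mr² = 0.08336 kg·m². The pivot is at distance d = 0.321 m from the centre of mass.
By the parallel-axis theorem, I = I_cm + md² = 0.08336 + 0.08336 = 0.1667 kg·m².
T = 2π√(I/(mgd)) = 2π√(0.1667/(0.809 × 9.80 × 0.321)) = 1.61 s.

1.61 s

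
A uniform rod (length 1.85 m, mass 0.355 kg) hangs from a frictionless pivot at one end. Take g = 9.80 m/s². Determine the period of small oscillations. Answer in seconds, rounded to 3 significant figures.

2.23 s

For a physical pendulum T = 2π√(I/(mgd)), with d = 0.9250 m from pivot to centre of mass.
I_cm = mL²/12 = 0.355 × 1.85²/12 = 0.1012 kg·m²; I = I_cm + md² = 0.1012 + 0.355 × 0.9250² = 0.4050 kg·m².
T = 2π√(0.4050/(0.355 × 9.80 × 0.9250)) = 2.23 s.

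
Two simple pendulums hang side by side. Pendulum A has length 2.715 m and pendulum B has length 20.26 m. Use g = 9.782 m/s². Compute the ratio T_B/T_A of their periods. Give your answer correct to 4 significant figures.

2.732

T ∝ √L, so T_B/T_A = √(L_B/L_A) = √(20.26/2.715) = 2.732.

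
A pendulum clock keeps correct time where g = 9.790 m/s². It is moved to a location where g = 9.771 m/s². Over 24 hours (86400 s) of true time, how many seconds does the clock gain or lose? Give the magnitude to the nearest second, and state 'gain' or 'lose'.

The clock's period scales as T ∝ 1/√g, so T'/T = √(9.790/9.771) = 1.00097.
In 86400 s of true time the clock registers 86400/1.00097 = 86316.1 s, so it loses 84 s.

lose 84 s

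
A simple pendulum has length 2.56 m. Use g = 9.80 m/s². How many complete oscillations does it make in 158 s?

49

T = 2π√(L/g) = 2π√(2.56/9.80) = 3.211 s.
Number of complete oscillations = ⌊158/3.211⌋ = ⌊49.20⌋ = 49.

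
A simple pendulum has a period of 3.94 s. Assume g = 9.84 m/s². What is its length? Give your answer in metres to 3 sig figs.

3.87 m

From T = 2π√(L/g), L = gT²/(4π²) = 9.84 × 3.940²/(4π²) = 3.87 m.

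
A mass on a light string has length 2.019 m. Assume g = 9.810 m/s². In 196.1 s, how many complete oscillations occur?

68

T = 2π√(L/g) = 2π√(2.019/9.810) = 2.8505 s.
Number of complete oscillations = ⌊196.1/2.8505⌋ = ⌊68.796⌋ = 68.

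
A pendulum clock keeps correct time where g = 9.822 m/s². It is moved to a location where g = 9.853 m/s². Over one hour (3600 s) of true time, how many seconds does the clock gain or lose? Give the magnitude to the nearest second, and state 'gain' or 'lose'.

gain 6 s

The clock's period scales as T ∝ 1/√g, so T'/T = √(9.822/9.853) = 0.998426.
In 3600 s of true time the clock registers 3600/0.998426 = 3605.7 s, so it gains 6 s.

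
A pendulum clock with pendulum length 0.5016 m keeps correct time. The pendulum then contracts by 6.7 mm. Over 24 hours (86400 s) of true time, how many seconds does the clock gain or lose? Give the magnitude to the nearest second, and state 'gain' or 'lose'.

T ∝ √L, so T'/T = √(0.49490/0.5016) = 0.993299.
In 86400 s of true time the clock registers 86400/0.993299 = 86982.9 s, so it gains 583 s.

gain 583 s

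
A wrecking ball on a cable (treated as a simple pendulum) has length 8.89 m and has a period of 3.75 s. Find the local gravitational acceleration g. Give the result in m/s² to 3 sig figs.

25.0 m/s²

From T = 2π√(L/g), g = 4π²L/T² = 4π² × 8.89/3.750² = 25.0 m/s².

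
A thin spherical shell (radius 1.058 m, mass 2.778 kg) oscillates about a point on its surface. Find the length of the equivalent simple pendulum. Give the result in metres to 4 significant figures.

The equivalent simple-pendulum length is L_eq = I/(md), where I is about the pivot and d = 1.0580 m.
I_cm = (2/3)mR² = 2.0731 kg·m², so I = I_cm + md² = 2.0731 + 3.1096 = 5.1827 kg·m².
L_eq = 5.1827/(2.778 × 1.0580) = 1.763 m.

1.763 m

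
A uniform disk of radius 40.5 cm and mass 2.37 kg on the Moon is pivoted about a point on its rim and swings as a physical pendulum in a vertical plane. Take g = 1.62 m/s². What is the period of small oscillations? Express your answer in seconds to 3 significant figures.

I_cm = ½mr² = 0.1944 kg·m². The pivot is at distance d = 0.405 m from the centre of mass.
By the parallel-axis theorem, I = I_cm + md² = 0.1944 + 0.3887 = 0.5831 kg·m².
T = 2π√(I/(mgd)) = 2π√(0.5831/(2.37 × 1.62 × 0.405)) = 3.85 s.

3.85 s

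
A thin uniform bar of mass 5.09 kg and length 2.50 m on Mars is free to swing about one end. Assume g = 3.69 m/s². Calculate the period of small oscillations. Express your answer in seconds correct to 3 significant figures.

4.22 s

For a physical pendulum T = 2π√(I/(mgd)), with d = 1.250 m from pivot to centre of mass.
I_cm = mL²/12 = 5.09 × 2.50²/12 = 2.651 kg·m²; I = I_cm + md² = 2.651 + 5.09 × 1.250² = 10.60 kg·m².
T = 2π√(10.60/(5.09 × 3.69 × 1.250)) = 4.22 s.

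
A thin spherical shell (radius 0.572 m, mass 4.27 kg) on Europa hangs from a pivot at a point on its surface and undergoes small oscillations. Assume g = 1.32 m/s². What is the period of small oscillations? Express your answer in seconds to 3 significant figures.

I_cm = (2/3)mr² = 0.9314 kg·m². The pivot is at distance d = 0.572 m from the centre of mass.
By the parallel-axis theorem, I = I_cm + md² = 0.9314 + 1.397 = 2.328 kg·m².
T = 2π√(I/(mgd)) = 2π√(2.328/(4.27 × 1.32 × 0.572)) = 5.34 s.

5.34 s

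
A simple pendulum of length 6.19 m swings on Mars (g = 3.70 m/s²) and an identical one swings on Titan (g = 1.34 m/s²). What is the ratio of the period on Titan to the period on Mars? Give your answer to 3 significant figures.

1.66

T ∝ 1/√g, so T₂/T₁ = √(g₁/g₂) = √(3.70/1.34) = 1.66.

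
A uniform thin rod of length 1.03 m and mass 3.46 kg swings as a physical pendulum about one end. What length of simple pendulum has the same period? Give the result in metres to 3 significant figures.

0.687 m

The equivalent simple-pendulum length is L_eq = I/(md), where I is about the pivot and d = 0.5150 m.
I_cm = (1/12)mL² = 0.3059 kg·m², so I = I_cm + md² = 0.3059 + 0.9177 = 1.224 kg·m².
L_eq = 1.224/(3.46 × 0.5150) = 0.687 m.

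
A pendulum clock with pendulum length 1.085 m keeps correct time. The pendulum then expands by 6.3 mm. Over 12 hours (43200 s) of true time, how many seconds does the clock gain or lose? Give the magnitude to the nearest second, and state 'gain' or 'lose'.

lose 125 s

T ∝ √L, so T'/T = √(1.09130/1.085) = 1.00290.
In 43200 s of true time the clock registers 43200/1.00290 = 43075.1 s, so it loses 125 s.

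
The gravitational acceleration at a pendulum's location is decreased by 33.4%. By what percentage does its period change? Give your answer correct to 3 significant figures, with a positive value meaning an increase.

T ∝ 1/√g, so T'/T = 1/√(0.6660) = 1.225.
Percentage change in T = (1.225 − 1) × 100% = 22.5%.

22.5%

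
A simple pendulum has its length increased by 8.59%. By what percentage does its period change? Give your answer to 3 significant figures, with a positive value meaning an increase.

T ∝ √L, so T'/T = √(1.086) = 1.042.
Percentage change in T = (1.042 − 1) × 100% = 4.21%.

4.21%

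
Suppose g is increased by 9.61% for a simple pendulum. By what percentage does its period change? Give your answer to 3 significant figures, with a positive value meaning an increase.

-4.48%

T ∝ 1/√g, so T'/T = 1/√(1.096) = 0.9552.
Percentage change in T = (0.9552 − 1) × 100% = -4.48%.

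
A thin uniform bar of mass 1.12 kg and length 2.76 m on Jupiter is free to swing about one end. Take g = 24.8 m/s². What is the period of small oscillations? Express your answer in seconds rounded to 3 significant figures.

1.71 s

For a physical pendulum T = 2π√(I/(mgd)), with d = 1.380 m from pivot to centre of mass.
I_cm = mL²/12 = 1.12 × 2.76²/12 = 0.7110 kg·m²; I = I_cm + md² = 0.7110 + 1.12 × 1.380² = 2.844 kg·m².
T = 2π√(2.844/(1.12 × 24.8 × 1.380)) = 1.71 s.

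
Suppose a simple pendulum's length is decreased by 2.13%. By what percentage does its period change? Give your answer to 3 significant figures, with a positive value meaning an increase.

-1.07%

T ∝ √L, so T'/T = √(0.9787) = 0.9893.
Percentage change in T = (0.9893 − 1) × 100% = -1.07%.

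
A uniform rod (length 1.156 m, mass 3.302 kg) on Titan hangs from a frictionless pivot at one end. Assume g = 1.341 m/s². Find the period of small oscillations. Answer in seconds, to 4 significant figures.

4.763 s

For a physical pendulum T = 2π√(I/(mgd)), with d = 0.57800 m from pivot to centre of mass.
I_cm = mL²/12 = 3.302 × 1.156²/12 = 0.36772 kg·m²; I = I_cm + md² = 0.36772 + 3.302 × 0.57800² = 1.4709 kg·m².
T = 2π√(1.4709/(3.302 × 1.341 × 0.57800)) = 4.763 s.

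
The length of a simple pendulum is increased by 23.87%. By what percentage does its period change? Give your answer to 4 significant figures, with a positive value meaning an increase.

T ∝ √L, so T'/T = √(1.2387) = 1.1130.
Percentage change in T = (1.1130 − 1) × 100% = 11.30%.

11.30%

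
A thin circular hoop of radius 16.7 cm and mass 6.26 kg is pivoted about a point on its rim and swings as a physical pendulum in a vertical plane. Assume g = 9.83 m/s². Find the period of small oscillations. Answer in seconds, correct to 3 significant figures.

1.16 s

I_cm = mr² = 0.1746 kg·m². The pivot is at distance d = 0.167 m from the centre of mass.
By the parallel-axis theorem, I = I_cm + md² = 0.1746 + 0.1746 = 0.3492 kg·m².
T = 2π√(I/(mgd)) = 2π√(0.3492/(6.26 × 9.83 × 0.167)) = 1.16 s.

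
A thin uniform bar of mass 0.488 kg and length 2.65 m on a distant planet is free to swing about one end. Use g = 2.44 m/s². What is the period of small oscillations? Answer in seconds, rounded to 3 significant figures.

For a physical pendulum T = 2π√(I/(mgd)), with d = 1.325 m from pivot to centre of mass.
I_cm = mL²/12 = 0.488 × 2.65²/12 = 0.2856 kg·m²; I = I_cm + md² = 0.2856 + 0.488 × 1.325² = 1.142 kg·m².
T = 2π√(1.142/(0.488 × 2.44 × 1.325)) = 5.35 s.

5.35 s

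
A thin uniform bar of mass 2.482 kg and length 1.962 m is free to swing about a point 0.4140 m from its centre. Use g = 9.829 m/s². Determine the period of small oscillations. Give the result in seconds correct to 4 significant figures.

For a physical pendulum T = 2π√(I/(mgd)), with d = 0.41400 m from pivot to centre of mass.
I_cm = mL²/12 = 2.482 × 1.962²/12 = 0.79619 kg·m²; I = I_cm + md² = 0.79619 + 2.482 × 0.41400² = 1.2216 kg·m².
T = 2π√(1.2216/(2.482 × 9.829 × 0.41400)) = 2.185 s.

2.185 s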